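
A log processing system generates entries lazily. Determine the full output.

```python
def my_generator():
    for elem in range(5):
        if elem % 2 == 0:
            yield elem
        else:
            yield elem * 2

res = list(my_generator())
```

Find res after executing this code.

Step 1: For each elem in range(5), yield elem if even, else elem*2:
  elem=0 (even): yield 0
  elem=1 (odd): yield 1*2 = 2
  elem=2 (even): yield 2
  elem=3 (odd): yield 3*2 = 6
  elem=4 (even): yield 4
Therefore res = [0, 2, 2, 6, 4].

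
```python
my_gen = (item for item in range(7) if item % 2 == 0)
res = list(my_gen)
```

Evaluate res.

Step 1: Filter range(7) keeping only even values:
  item=0: even, included
  item=1: odd, excluded
  item=2: even, included
  item=3: odd, excluded
  item=4: even, included
  item=5: odd, excluded
  item=6: even, included
Therefore res = [0, 2, 4, 6].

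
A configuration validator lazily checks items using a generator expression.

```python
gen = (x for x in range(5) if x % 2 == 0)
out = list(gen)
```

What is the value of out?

Step 1: Filter range(5) keeping only even values:
  x=0: even, included
  x=1: odd, excluded
  x=2: even, included
  x=3: odd, excluded
  x=4: even, included
Therefore out = [0, 2, 4].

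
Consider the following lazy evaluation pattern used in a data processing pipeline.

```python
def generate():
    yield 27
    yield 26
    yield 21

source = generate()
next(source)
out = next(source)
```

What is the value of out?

Step 1: generate() creates a generator.
Step 2: next(source) yields 27 (consumed and discarded).
Step 3: next(source) yields 26, assigned to out.
Therefore out = 26.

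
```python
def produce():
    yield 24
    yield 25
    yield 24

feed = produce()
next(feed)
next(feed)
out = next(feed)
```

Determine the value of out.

Step 1: produce() creates a generator.
Step 2: next(feed) yields 24 (consumed and discarded).
Step 3: next(feed) yields 25 (consumed and discarded).
Step 4: next(feed) yields 24, assigned to out.
Therefore out = 24.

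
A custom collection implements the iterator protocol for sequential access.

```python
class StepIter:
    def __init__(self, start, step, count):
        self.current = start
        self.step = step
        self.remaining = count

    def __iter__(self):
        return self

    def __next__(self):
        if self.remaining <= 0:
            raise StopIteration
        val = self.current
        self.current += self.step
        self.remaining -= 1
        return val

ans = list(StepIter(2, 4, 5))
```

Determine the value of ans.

Step 1: StepIter starts at 2, increments by 4, for 5 steps:
  Yield 2, then current += 4
  Yield 6, then current += 4
  Yield 10, then current += 4
  Yield 14, then current += 4
  Yield 18, then current += 4
Therefore ans = [2, 6, 10, 14, 18].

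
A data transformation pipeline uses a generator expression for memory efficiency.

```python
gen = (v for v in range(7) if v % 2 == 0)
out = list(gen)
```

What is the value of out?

Step 1: Filter range(7) keeping only even values:
  v=0: even, included
  v=1: odd, excluded
  v=2: even, included
  v=3: odd, excluded
  v=4: even, included
  v=5: odd, excluded
  v=6: even, included
Therefore out = [0, 2, 4, 6].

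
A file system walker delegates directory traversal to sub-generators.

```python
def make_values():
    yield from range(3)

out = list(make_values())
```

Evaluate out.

Step 1: yield from delegates to the iterable, yielding each element.
Step 2: Collected values: [0, 1, 2].
Therefore out = [0, 1, 2].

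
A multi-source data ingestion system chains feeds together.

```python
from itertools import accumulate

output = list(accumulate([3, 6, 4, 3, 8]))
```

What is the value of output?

Step 1: accumulate computes running sums:
  + 3 = 3
  + 6 = 9
  + 4 = 13
  + 3 = 16
  + 8 = 24
Therefore output = [3, 9, 13, 16, 24].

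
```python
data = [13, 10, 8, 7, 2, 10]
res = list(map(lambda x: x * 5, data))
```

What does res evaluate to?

Step 1: Apply lambda x: x * 5 to each element:
  13 -> 65
  10 -> 50
  8 -> 40
  7 -> 35
  2 -> 10
  10 -> 50
Therefore res = [65, 50, 40, 35, 10, 50].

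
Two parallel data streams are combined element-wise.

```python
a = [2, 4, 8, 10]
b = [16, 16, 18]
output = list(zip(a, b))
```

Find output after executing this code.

Step 1: zip stops at shortest (len(a)=4, len(b)=3):
  Index 0: (2, 16)
  Index 1: (4, 16)
  Index 2: (8, 18)
Step 2: Last element of a (10) has no pair, dropped.
Therefore output = [(2, 16), (4, 16), (8, 18)].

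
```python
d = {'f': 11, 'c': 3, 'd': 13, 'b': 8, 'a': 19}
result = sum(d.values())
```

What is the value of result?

Step 1: d.values() = [11, 3, 13, 8, 19].
Step 2: sum = 54.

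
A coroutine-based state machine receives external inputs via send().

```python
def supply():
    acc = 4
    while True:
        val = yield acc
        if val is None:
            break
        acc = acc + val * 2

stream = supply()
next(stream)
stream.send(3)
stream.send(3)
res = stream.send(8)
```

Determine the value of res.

Step 1: next() -> yield acc=4.
Step 2: send(3) -> val=3, acc = 4 + 3*2 = 10, yield 10.
Step 3: send(3) -> val=3, acc = 10 + 3*2 = 16, yield 16.
Step 4: send(8) -> val=8, acc = 16 + 8*2 = 32, yield 32.
Therefore res = 32.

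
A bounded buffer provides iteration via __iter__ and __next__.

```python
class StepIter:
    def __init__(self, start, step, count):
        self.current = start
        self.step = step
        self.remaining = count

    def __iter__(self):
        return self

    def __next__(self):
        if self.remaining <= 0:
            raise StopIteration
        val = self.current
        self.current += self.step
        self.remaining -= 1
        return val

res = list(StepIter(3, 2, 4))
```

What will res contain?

Step 1: StepIter starts at 3, increments by 2, for 4 steps:
  Yield 3, then current += 2
  Yield 5, then current += 2
  Yield 7, then current += 2
  Yield 9, then current += 2
Therefore res = [3, 5, 7, 9].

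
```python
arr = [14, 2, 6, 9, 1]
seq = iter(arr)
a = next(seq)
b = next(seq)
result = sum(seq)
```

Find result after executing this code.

Step 1: Create iterator over [14, 2, 6, 9, 1].
Step 2: a = next() = 14, b = next() = 2.
Step 3: sum() of remaining [6, 9, 1] = 16.
Therefore result = 16.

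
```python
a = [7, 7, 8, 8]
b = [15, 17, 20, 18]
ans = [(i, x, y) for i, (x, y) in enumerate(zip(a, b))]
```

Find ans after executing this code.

Step 1: enumerate(zip(a, b)) gives index with paired elements:
  i=0: (7, 15)
  i=1: (7, 17)
  i=2: (8, 20)
  i=3: (8, 18)
Therefore ans = [(0, 7, 15), (1, 7, 17), (2, 8, 20), (3, 8, 18)].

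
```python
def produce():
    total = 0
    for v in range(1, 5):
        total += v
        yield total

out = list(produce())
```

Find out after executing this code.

Step 1: Generator accumulates running sum:
  v=1: total = 1, yield 1
  v=2: total = 3, yield 3
  v=3: total = 6, yield 6
  v=4: total = 10, yield 10
Therefore out = [1, 3, 6, 10].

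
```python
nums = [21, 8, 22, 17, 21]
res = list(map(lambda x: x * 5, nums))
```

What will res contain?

Step 1: Apply lambda x: x * 5 to each element:
  21 -> 105
  8 -> 40
  22 -> 110
  17 -> 85
  21 -> 105
Therefore res = [105, 40, 110, 85, 105].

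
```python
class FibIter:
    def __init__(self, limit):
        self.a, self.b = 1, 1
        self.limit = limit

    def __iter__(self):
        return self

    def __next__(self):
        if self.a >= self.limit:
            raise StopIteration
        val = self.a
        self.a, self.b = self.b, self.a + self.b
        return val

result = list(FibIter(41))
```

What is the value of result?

Step 1: Fibonacci-like sequence (a=1, b=1) until >= 41:
  Yield 1, then a,b = 1,2
  Yield 1, then a,b = 2,3
  Yield 2, then a,b = 3,5
  Yield 3, then a,b = 5,8
  Yield 5, then a,b = 8,13
  Yield 8, then a,b = 13,21
  Yield 13, then a,b = 21,34
  Yield 21, then a,b = 34,55
  Yield 34, then a,b = 55,89
Step 2: 55 >= 41, stop.
Therefore result = [1, 1, 2, 3, 5, 8, 13, 21, 34].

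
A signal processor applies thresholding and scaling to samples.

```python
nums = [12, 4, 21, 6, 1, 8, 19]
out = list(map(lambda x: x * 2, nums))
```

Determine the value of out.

Step 1: Apply lambda x: x * 2 to each element:
  12 -> 24
  4 -> 8
  21 -> 42
  6 -> 12
  1 -> 2
  8 -> 16
  19 -> 38
Therefore out = [24, 8, 42, 12, 2, 16, 38].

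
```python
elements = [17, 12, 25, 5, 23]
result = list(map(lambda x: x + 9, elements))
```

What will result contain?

Step 1: Apply lambda x: x + 9 to each element:
  17 -> 26
  12 -> 21
  25 -> 34
  5 -> 14
  23 -> 32
Therefore result = [26, 21, 34, 14, 32].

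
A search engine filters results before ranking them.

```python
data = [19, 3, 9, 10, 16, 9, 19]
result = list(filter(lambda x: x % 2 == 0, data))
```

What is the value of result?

Step 1: Filter elements divisible by 2:
  19 % 2 = 1: removed
  3 % 2 = 1: removed
  9 % 2 = 1: removed
  10 % 2 = 0: kept
  16 % 2 = 0: kept
  9 % 2 = 1: removed
  19 % 2 = 1: removed
Therefore result = [10, 16].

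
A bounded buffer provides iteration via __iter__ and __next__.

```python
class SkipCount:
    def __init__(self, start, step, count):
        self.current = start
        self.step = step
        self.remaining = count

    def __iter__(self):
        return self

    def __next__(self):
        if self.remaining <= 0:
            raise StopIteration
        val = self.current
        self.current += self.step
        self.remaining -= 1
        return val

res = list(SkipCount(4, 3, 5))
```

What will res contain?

Step 1: SkipCount starts at 4, increments by 3, for 5 steps:
  Yield 4, then current += 3
  Yield 7, then current += 3
  Yield 10, then current += 3
  Yield 13, then current += 3
  Yield 16, then current += 3
Therefore res = [4, 7, 10, 13, 16].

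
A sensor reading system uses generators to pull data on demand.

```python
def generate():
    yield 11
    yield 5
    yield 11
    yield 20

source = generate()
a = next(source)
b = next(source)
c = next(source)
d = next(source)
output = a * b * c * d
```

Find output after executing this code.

Step 1: Create generator and consume all values:
  a = next(source) = 11
  b = next(source) = 5
  c = next(source) = 11
  d = next(source) = 20
Step 2: output = 11 * 5 * 11 * 20 = 12100.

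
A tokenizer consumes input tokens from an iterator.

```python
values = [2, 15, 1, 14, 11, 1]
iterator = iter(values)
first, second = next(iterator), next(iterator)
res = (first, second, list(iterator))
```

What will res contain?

Step 1: Create iterator over [2, 15, 1, 14, 11, 1].
Step 2: first = 2, second = 15.
Step 3: Remaining elements: [1, 14, 11, 1].
Therefore res = (2, 15, [1, 14, 11, 1]).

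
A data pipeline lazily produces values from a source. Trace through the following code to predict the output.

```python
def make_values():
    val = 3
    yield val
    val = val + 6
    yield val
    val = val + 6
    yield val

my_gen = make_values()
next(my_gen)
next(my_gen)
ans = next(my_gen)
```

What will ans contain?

Step 1: Trace through generator execution:
  Yield 1: val starts at 3, yield 3
  Yield 2: val = 3 + 6 = 9, yield 9
  Yield 3: val = 9 + 6 = 15, yield 15
Step 2: First next() gets 3, second next() gets the second value, third next() yields 15.
Therefore ans = 15.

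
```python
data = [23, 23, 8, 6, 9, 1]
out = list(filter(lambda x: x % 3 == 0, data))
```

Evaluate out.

Step 1: Filter elements divisible by 3:
  23 % 3 = 2: removed
  23 % 3 = 2: removed
  8 % 3 = 2: removed
  6 % 3 = 0: kept
  9 % 3 = 0: kept
  1 % 3 = 1: removed
Therefore out = [6, 9].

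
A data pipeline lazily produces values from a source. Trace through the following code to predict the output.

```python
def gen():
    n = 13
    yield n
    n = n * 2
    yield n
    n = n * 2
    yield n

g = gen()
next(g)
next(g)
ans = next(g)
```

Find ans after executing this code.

Step 1: Trace through generator execution:
  Yield 1: n starts at 13, yield 13
  Yield 2: n = 13 * 2 = 26, yield 26
  Yield 3: n = 26 * 2 = 52, yield 52
Step 2: First next() gets 13, second next() gets the second value, third next() yields 52.
Therefore ans = 52.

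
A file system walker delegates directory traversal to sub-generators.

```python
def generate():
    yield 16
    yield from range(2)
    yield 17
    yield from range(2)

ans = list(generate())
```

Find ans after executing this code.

Step 1: Trace yields in order:
  yield 16
  yield 0
  yield 1
  yield 17
  yield 0
  yield 1
Therefore ans = [16, 0, 1, 17, 0, 1].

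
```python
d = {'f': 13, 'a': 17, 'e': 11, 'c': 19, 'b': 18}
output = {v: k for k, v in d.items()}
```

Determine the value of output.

Step 1: Invert dict (swap keys and values):
  'f': 13 -> 13: 'f'
  'a': 17 -> 17: 'a'
  'e': 11 -> 11: 'e'
  'c': 19 -> 19: 'c'
  'b': 18 -> 18: 'b'
Therefore output = {13: 'f', 17: 'a', 11: 'e', 19: 'c', 18: 'b'}.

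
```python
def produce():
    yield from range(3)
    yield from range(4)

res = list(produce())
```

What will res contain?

Step 1: Trace yields in order:
  yield 0
  yield 1
  yield 2
  yield 0
  yield 1
  yield 2
  yield 3
Therefore res = [0, 1, 2, 0, 1, 2, 3].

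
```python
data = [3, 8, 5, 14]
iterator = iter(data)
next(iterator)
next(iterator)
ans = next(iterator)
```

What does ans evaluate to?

Step 1: Create iterator over [3, 8, 5, 14].
Step 2: next() consumes 3.
Step 3: next() consumes 8.
Step 4: next() returns 5.
Therefore ans = 5.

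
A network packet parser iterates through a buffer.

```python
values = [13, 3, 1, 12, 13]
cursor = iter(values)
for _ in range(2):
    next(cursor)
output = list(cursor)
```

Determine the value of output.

Step 1: Create iterator over [13, 3, 1, 12, 13].
Step 2: Advance 2 positions (consuming [13, 3]).
Step 3: list() collects remaining elements: [1, 12, 13].
Therefore output = [1, 12, 13].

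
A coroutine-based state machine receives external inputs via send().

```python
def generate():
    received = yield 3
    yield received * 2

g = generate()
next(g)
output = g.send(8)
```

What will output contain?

Step 1: next(g) advances to first yield, producing 3.
Step 2: send(8) resumes, received = 8.
Step 3: yield received * 2 = 8 * 2 = 16.
Therefore output = 16.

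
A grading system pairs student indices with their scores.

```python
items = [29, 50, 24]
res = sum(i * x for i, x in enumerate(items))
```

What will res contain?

Step 1: Compute i * x for each (i, x) in enumerate([29, 50, 24]):
  i=0, x=29: 0*29 = 0
  i=1, x=50: 1*50 = 50
  i=2, x=24: 2*24 = 48
Step 2: sum = 0 + 50 + 48 = 98.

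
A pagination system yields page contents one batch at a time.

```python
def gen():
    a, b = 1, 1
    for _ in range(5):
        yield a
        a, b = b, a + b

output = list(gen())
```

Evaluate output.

Step 1: Fibonacci-like sequence starting with a=1, b=1:
  Iteration 1: yield a=1, then a,b = 1,2
  Iteration 2: yield a=1, then a,b = 2,3
  Iteration 3: yield a=2, then a,b = 3,5
  Iteration 4: yield a=3, then a,b = 5,8
  Iteration 5: yield a=5, then a,b = 8,13
Therefore output = [1, 1, 2, 3, 5].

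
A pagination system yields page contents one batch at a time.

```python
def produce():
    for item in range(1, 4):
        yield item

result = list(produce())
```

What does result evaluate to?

Step 1: The generator yields each value from range(1, 4).
Step 2: list() consumes all yields: [1, 2, 3].
Therefore result = [1, 2, 3].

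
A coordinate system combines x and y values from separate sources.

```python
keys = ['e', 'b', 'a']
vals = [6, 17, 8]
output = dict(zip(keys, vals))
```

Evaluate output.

Step 1: zip pairs keys with values:
  'e' -> 6
  'b' -> 17
  'a' -> 8
Therefore output = {'e': 6, 'b': 17, 'a': 8}.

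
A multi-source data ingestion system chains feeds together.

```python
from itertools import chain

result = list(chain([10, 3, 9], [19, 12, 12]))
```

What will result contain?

Step 1: chain() concatenates iterables: [10, 3, 9] + [19, 12, 12].
Therefore result = [10, 3, 9, 19, 12, 12].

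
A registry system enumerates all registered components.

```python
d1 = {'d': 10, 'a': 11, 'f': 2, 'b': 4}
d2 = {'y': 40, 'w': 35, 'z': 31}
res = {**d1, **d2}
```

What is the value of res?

Step 1: Merge d1 and d2 (d2 values override on key conflicts).
Step 2: d1 has keys ['d', 'a', 'f', 'b'], d2 has keys ['y', 'w', 'z'].
Therefore res = {'d': 10, 'a': 11, 'f': 2, 'b': 4, 'y': 40, 'w': 35, 'z': 31}.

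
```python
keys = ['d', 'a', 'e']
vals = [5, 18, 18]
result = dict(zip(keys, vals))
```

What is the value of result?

Step 1: zip pairs keys with values:
  'd' -> 5
  'a' -> 18
  'e' -> 18
Therefore result = {'d': 5, 'a': 18, 'e': 18}.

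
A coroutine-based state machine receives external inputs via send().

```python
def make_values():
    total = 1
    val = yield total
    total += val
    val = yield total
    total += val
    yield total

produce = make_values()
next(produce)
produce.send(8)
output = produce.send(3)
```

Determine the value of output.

Step 1: next() -> yield total=1.
Step 2: send(8) -> val=8, total = 1+8 = 9, yield 9.
Step 3: send(3) -> val=3, total = 9+3 = 12, yield 12.
Therefore output = 12.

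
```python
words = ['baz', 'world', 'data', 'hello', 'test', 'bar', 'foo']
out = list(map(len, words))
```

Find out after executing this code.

Step 1: Map len() to each word:
  'baz' -> 3
  'world' -> 5
  'data' -> 4
  'hello' -> 5
  'test' -> 4
  'bar' -> 3
  'foo' -> 3
Therefore out = [3, 5, 4, 5, 4, 3, 3].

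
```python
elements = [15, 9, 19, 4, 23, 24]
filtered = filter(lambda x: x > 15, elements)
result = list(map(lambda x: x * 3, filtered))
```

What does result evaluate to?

Step 1: Filter elements for elements > 15:
  15: removed
  9: removed
  19: kept
  4: removed
  23: kept
  24: kept
Step 2: Map x * 3 on filtered [19, 23, 24]:
  19 -> 57
  23 -> 69
  24 -> 72
Therefore result = [57, 69, 72].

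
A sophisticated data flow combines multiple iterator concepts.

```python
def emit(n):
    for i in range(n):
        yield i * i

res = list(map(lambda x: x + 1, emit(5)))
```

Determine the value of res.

Step 1: emit(5) yields squares: [0, 1, 4, 9, 16].
Step 2: map adds 1 to each: [1, 2, 5, 10, 17].
Therefore res = [1, 2, 5, 10, 17].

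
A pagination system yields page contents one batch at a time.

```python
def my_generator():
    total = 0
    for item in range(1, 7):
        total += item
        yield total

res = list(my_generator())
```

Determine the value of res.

Step 1: Generator accumulates running sum:
  item=1: total = 1, yield 1
  item=2: total = 3, yield 3
  item=3: total = 6, yield 6
  item=4: total = 10, yield 10
  item=5: total = 15, yield 15
  item=6: total = 21, yield 21
Therefore res = [1, 3, 6, 10, 15, 21].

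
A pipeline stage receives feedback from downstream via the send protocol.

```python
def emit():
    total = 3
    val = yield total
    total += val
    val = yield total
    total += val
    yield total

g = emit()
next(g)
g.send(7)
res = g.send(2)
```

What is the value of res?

Step 1: next() -> yield total=3.
Step 2: send(7) -> val=7, total = 3+7 = 10, yield 10.
Step 3: send(2) -> val=2, total = 10+2 = 12, yield 12.
Therefore res = 12.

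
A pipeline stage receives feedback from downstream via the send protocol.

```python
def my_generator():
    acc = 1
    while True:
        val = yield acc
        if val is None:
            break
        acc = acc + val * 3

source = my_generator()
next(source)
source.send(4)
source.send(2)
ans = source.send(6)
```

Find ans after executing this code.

Step 1: next() -> yield acc=1.
Step 2: send(4) -> val=4, acc = 1 + 4*3 = 13, yield 13.
Step 3: send(2) -> val=2, acc = 13 + 2*3 = 19, yield 19.
Step 4: send(6) -> val=6, acc = 19 + 6*3 = 37, yield 37.
Therefore ans = 37.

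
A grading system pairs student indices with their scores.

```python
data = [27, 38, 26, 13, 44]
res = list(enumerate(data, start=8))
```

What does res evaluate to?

Step 1: enumerate with start=8:
  (8, 27)
  (9, 38)
  (10, 26)
  (11, 13)
  (12, 44)
Therefore res = [(8, 27), (9, 38), (10, 26), (11, 13), (12, 44)].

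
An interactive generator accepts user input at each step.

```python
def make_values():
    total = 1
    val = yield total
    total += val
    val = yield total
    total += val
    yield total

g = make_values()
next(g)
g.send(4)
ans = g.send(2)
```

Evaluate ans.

Step 1: next() -> yield total=1.
Step 2: send(4) -> val=4, total = 1+4 = 5, yield 5.
Step 3: send(2) -> val=2, total = 5+2 = 7, yield 7.
Therefore ans = 7.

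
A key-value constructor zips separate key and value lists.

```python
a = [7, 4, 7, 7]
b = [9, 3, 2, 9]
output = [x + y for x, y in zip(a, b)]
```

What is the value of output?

Step 1: Add corresponding elements:
  7 + 9 = 16
  4 + 3 = 7
  7 + 2 = 9
  7 + 9 = 16
Therefore output = [16, 7, 9, 16].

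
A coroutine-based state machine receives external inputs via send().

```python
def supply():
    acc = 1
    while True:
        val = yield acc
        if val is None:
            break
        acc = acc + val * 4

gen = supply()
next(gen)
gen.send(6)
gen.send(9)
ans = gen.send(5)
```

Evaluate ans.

Step 1: next() -> yield acc=1.
Step 2: send(6) -> val=6, acc = 1 + 6*4 = 25, yield 25.
Step 3: send(9) -> val=9, acc = 25 + 9*4 = 61, yield 61.
Step 4: send(5) -> val=5, acc = 61 + 5*4 = 81, yield 81.
Therefore ans = 81.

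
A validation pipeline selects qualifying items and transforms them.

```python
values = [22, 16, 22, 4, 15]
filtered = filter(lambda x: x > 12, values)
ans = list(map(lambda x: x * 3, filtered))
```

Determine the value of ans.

Step 1: Filter values for elements > 12:
  22: kept
  16: kept
  22: kept
  4: removed
  15: kept
Step 2: Map x * 3 on filtered [22, 16, 22, 15]:
  22 -> 66
  16 -> 48
  22 -> 66
  15 -> 45
Therefore ans = [66, 48, 66, 45].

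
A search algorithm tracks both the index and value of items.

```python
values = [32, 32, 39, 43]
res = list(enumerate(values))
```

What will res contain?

Step 1: enumerate pairs each element with its index:
  (0, 32)
  (1, 32)
  (2, 39)
  (3, 43)
Therefore res = [(0, 32), (1, 32), (2, 39), (3, 43)].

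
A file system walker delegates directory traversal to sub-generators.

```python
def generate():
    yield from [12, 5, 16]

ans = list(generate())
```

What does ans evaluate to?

Step 1: yield from delegates to the iterable, yielding each element.
Step 2: Collected values: [12, 5, 16].
Therefore ans = [12, 5, 16].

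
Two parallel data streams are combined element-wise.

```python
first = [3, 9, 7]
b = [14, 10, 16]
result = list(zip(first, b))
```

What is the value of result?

Step 1: zip pairs elements at same index:
  Index 0: (3, 14)
  Index 1: (9, 10)
  Index 2: (7, 16)
Therefore result = [(3, 14), (9, 10), (7, 16)].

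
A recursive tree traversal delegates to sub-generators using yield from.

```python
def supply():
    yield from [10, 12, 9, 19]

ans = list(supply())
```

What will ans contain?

Step 1: yield from delegates to the iterable, yielding each element.
Step 2: Collected values: [10, 12, 9, 19].
Therefore ans = [10, 12, 9, 19].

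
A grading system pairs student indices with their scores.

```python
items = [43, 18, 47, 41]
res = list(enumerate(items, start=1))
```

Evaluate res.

Step 1: enumerate with start=1:
  (1, 43)
  (2, 18)
  (3, 47)
  (4, 41)
Therefore res = [(1, 43), (2, 18), (3, 47), (4, 41)].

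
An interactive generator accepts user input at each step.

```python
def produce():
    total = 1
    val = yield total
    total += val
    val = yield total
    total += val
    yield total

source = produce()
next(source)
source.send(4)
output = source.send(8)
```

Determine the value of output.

Step 1: next() -> yield total=1.
Step 2: send(4) -> val=4, total = 1+4 = 5, yield 5.
Step 3: send(8) -> val=8, total = 5+8 = 13, yield 13.
Therefore output = 13.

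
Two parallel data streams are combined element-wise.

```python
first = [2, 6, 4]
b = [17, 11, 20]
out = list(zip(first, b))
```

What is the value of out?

Step 1: zip pairs elements at same index:
  Index 0: (2, 17)
  Index 1: (6, 11)
  Index 2: (4, 20)
Therefore out = [(2, 17), (6, 11), (4, 20)].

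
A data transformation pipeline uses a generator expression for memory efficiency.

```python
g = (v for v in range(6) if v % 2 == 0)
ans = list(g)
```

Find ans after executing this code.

Step 1: Filter range(6) keeping only even values:
  v=0: even, included
  v=1: odd, excluded
  v=2: even, included
  v=3: odd, excluded
  v=4: even, included
  v=5: odd, excluded
Therefore ans = [0, 2, 4].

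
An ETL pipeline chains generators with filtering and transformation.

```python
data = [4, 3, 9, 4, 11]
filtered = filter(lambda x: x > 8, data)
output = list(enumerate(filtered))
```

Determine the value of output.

Step 1: Filter [4, 3, 9, 4, 11] for > 8: [9, 11].
Step 2: enumerate re-indexes from 0: [(0, 9), (1, 11)].
Therefore output = [(0, 9), (1, 11)].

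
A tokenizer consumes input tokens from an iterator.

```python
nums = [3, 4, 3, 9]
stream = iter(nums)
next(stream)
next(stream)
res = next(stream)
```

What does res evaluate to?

Step 1: Create iterator over [3, 4, 3, 9].
Step 2: next() consumes 3.
Step 3: next() consumes 4.
Step 4: next() returns 3.
Therefore res = 3.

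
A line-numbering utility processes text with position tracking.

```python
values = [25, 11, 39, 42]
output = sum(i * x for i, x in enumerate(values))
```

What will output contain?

Step 1: Compute i * x for each (i, x) in enumerate([25, 11, 39, 42]):
  i=0, x=25: 0*25 = 0
  i=1, x=11: 1*11 = 11
  i=2, x=39: 2*39 = 78
  i=3, x=42: 3*42 = 126
Step 2: sum = 0 + 11 + 78 + 126 = 215.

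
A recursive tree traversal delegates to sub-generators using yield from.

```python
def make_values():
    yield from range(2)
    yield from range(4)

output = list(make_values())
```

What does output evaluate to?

Step 1: Trace yields in order:
  yield 0
  yield 1
  yield 0
  yield 1
  yield 2
  yield 3
Therefore output = [0, 1, 0, 1, 2, 3].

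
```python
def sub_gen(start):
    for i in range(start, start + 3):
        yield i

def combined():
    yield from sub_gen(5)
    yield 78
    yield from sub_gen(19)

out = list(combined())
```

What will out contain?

Step 1: combined() delegates to sub_gen(5):
  yield 5
  yield 6
  yield 7
Step 2: yield 78
Step 3: Delegates to sub_gen(19):
  yield 19
  yield 20
  yield 21
Therefore out = [5, 6, 7, 78, 19, 20, 21].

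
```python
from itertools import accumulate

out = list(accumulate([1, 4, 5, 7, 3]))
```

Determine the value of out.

Step 1: accumulate computes running sums:
  + 1 = 1
  + 4 = 5
  + 5 = 10
  + 7 = 17
  + 3 = 20
Therefore out = [1, 5, 10, 17, 20].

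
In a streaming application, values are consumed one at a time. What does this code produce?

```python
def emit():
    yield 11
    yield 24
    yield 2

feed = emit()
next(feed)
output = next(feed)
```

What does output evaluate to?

Step 1: emit() creates a generator.
Step 2: next(feed) yields 11 (consumed and discarded).
Step 3: next(feed) yields 24, assigned to output.
Therefore output = 24.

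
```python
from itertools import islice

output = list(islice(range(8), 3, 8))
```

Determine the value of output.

Step 1: islice(range(8), 3, 8) takes elements at indices [3, 8).
Step 2: Elements: [3, 4, 5, 6, 7].
Therefore output = [3, 4, 5, 6, 7].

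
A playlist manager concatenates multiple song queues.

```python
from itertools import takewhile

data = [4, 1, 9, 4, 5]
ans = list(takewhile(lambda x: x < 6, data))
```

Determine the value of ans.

Step 1: takewhile stops at first element >= 6:
  4 < 6: take
  1 < 6: take
  9 >= 6: stop
Therefore ans = [4, 1].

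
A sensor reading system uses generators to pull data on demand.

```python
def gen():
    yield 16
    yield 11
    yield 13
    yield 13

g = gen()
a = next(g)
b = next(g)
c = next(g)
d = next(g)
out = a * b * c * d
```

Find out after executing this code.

Step 1: Create generator and consume all values:
  a = next(g) = 16
  b = next(g) = 11
  c = next(g) = 13
  d = next(g) = 13
Step 2: out = 16 * 11 * 13 * 13 = 29744.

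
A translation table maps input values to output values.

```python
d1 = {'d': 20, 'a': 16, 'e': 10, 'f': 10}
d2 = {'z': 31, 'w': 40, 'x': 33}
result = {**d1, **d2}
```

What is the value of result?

Step 1: Merge d1 and d2 (d2 values override on key conflicts).
Step 2: d1 has keys ['d', 'a', 'e', 'f'], d2 has keys ['z', 'w', 'x'].
Therefore result = {'d': 20, 'a': 16, 'e': 10, 'f': 10, 'z': 31, 'w': 40, 'x': 33}.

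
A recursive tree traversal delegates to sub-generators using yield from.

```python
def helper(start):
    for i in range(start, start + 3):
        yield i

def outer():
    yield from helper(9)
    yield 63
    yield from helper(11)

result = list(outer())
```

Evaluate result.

Step 1: outer() delegates to helper(9):
  yield 9
  yield 10
  yield 11
Step 2: yield 63
Step 3: Delegates to helper(11):
  yield 11
  yield 12
  yield 13
Therefore result = [9, 10, 11, 63, 11, 12, 13].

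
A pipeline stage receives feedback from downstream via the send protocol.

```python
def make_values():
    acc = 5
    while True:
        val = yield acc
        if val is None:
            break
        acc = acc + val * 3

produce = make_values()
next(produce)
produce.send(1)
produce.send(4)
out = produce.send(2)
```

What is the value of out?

Step 1: next() -> yield acc=5.
Step 2: send(1) -> val=1, acc = 5 + 1*3 = 8, yield 8.
Step 3: send(4) -> val=4, acc = 8 + 4*3 = 20, yield 20.
Step 4: send(2) -> val=2, acc = 20 + 2*3 = 26, yield 26.
Therefore out = 26.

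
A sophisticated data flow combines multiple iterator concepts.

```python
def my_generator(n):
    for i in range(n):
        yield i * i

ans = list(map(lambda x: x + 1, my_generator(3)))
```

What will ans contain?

Step 1: my_generator(3) yields squares: [0, 1, 4].
Step 2: map adds 1 to each: [1, 2, 5].
Therefore ans = [1, 2, 5].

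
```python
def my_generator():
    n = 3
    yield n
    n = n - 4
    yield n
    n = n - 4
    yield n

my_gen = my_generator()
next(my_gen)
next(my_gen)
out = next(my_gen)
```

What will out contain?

Step 1: Trace through generator execution:
  Yield 1: n starts at 3, yield 3
  Yield 2: n = 3 - 4 = -1, yield -1
  Yield 3: n = -1 - 4 = -5, yield -5
Step 2: First next() gets 3, second next() gets the second value, third next() yields -5.
Therefore out = -5.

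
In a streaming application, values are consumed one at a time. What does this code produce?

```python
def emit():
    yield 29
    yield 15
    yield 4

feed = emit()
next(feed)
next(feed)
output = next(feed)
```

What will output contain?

Step 1: emit() creates a generator.
Step 2: next(feed) yields 29 (consumed and discarded).
Step 3: next(feed) yields 15 (consumed and discarded).
Step 4: next(feed) yields 4, assigned to output.
Therefore output = 4.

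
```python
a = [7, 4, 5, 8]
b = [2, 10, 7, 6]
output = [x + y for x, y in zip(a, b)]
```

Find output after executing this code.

Step 1: Add corresponding elements:
  7 + 2 = 9
  4 + 10 = 14
  5 + 7 = 12
  8 + 6 = 14
Therefore output = [9, 14, 12, 14].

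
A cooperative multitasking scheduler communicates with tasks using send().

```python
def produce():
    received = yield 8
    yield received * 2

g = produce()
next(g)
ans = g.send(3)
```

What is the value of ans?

Step 1: next(g) advances to first yield, producing 8.
Step 2: send(3) resumes, received = 3.
Step 3: yield received * 2 = 3 * 2 = 6.
Therefore ans = 6.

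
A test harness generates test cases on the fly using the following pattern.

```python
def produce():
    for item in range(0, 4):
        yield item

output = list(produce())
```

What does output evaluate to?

Step 1: The generator yields each value from range(0, 4).
Step 2: list() consumes all yields: [0, 1, 2, 3].
Therefore output = [0, 1, 2, 3].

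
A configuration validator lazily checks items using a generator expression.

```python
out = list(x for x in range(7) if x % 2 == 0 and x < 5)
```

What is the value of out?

Step 1: Filter range(7) where x % 2 == 0 and x < 5:
  x=0: both conditions met, included
  x=1: excluded (1 % 2 != 0)
  x=2: both conditions met, included
  x=3: excluded (3 % 2 != 0)
  x=4: both conditions met, included
  x=5: excluded (5 % 2 != 0, 5 >= 5)
  x=6: excluded (6 >= 5)
Therefore out = [0, 2, 4].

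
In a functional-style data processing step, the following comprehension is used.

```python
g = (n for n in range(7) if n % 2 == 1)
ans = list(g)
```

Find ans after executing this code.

Step 1: Filter range(7) keeping only odd values:
  n=0: even, excluded
  n=1: odd, included
  n=2: even, excluded
  n=3: odd, included
  n=4: even, excluded
  n=5: odd, included
  n=6: even, excluded
Therefore ans = [1, 3, 5].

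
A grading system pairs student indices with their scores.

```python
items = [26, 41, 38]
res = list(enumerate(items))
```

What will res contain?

Step 1: enumerate pairs each element with its index:
  (0, 26)
  (1, 41)
  (2, 38)
Therefore res = [(0, 26), (1, 41), (2, 38)].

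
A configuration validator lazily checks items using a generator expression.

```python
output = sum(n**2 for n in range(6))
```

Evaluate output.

Step 1: Compute n**2 for each n in range(6):
  n=0: 0**2 = 0
  n=1: 1**2 = 1
  n=2: 2**2 = 4
  n=3: 3**2 = 9
  n=4: 4**2 = 16
  n=5: 5**2 = 25
Step 2: sum = 0 + 1 + 4 + 9 + 16 + 25 = 55.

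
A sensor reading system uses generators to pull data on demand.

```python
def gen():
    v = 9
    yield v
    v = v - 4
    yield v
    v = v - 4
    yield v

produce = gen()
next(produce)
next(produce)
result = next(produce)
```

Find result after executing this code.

Step 1: Trace through generator execution:
  Yield 1: v starts at 9, yield 9
  Yield 2: v = 9 - 4 = 5, yield 5
  Yield 3: v = 5 - 4 = 1, yield 1
Step 2: First next() gets 9, second next() gets the second value, third next() yields 1.
Therefore result = 1.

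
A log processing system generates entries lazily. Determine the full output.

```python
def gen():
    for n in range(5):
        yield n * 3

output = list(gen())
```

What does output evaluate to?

Step 1: For each n in range(5), yield n * 3:
  n=0: yield 0 * 3 = 0
  n=1: yield 1 * 3 = 3
  n=2: yield 2 * 3 = 6
  n=3: yield 3 * 3 = 9
  n=4: yield 4 * 3 = 12
Therefore output = [0, 3, 6, 9, 12].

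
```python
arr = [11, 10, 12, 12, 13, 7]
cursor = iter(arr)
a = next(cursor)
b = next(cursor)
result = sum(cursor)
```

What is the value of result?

Step 1: Create iterator over [11, 10, 12, 12, 13, 7].
Step 2: a = next() = 11, b = next() = 10.
Step 3: sum() of remaining [12, 12, 13, 7] = 44.
Therefore result = 44.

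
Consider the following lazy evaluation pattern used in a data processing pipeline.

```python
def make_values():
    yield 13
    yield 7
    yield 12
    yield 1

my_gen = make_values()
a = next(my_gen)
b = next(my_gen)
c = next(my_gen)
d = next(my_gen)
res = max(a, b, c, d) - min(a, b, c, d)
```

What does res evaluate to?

Step 1: Create generator and consume all values:
  a = next(my_gen) = 13
  b = next(my_gen) = 7
  c = next(my_gen) = 12
  d = next(my_gen) = 1
Step 2: max = 13, min = 1, res = 13 - 1 = 12.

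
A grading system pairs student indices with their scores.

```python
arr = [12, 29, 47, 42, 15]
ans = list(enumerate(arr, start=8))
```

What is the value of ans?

Step 1: enumerate with start=8:
  (8, 12)
  (9, 29)
  (10, 47)
  (11, 42)
  (12, 15)
Therefore ans = [(8, 12), (9, 29), (10, 47), (11, 42), (12, 15)].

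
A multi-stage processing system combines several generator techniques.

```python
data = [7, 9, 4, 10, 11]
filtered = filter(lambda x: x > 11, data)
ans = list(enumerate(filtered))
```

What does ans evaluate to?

Step 1: Filter [7, 9, 4, 10, 11] for > 11: [].
Step 2: enumerate re-indexes from 0: [].
Therefore ans = [].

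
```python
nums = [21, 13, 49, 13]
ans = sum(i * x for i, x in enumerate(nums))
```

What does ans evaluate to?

Step 1: Compute i * x for each (i, x) in enumerate([21, 13, 49, 13]):
  i=0, x=21: 0*21 = 0
  i=1, x=13: 1*13 = 13
  i=2, x=49: 2*49 = 98
  i=3, x=13: 3*13 = 39
Step 2: sum = 0 + 13 + 98 + 39 = 150.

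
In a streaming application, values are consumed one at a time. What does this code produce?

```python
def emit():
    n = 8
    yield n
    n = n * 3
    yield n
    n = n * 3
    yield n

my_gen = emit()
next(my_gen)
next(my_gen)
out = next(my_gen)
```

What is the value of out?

Step 1: Trace through generator execution:
  Yield 1: n starts at 8, yield 8
  Yield 2: n = 8 * 3 = 24, yield 24
  Yield 3: n = 24 * 3 = 72, yield 72
Step 2: First next() gets 8, second next() gets the second value, third next() yields 72.
Therefore out = 72.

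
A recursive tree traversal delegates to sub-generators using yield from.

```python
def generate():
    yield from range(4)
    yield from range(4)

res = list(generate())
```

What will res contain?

Step 1: Trace yields in order:
  yield 0
  yield 1
  yield 2
  yield 3
  yield 0
  yield 1
  yield 2
  yield 3
Therefore res = [0, 1, 2, 3, 0, 1, 2, 3].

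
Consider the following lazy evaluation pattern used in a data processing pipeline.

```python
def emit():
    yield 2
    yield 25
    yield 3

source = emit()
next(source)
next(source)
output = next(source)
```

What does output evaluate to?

Step 1: emit() creates a generator.
Step 2: next(source) yields 2 (consumed and discarded).
Step 3: next(source) yields 25 (consumed and discarded).
Step 4: next(source) yields 3, assigned to output.
Therefore output = 3.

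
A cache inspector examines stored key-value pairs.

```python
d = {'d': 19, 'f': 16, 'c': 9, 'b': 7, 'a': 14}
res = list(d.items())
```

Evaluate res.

Step 1: d.items() returns (key, value) pairs in insertion order.
Therefore res = [('d', 19), ('f', 16), ('c', 9), ('b', 7), ('a', 14)].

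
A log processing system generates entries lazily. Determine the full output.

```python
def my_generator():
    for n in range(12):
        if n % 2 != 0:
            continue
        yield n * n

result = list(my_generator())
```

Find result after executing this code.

Step 1: Only yield n**2 when n is divisible by 2:
  n=0: 0 % 2 == 0, yield 0**2 = 0
  n=2: 2 % 2 == 0, yield 2**2 = 4
  n=4: 4 % 2 == 0, yield 4**2 = 16
  n=6: 6 % 2 == 0, yield 6**2 = 36
  n=8: 8 % 2 == 0, yield 8**2 = 64
  n=10: 10 % 2 == 0, yield 10**2 = 100
Therefore result = [0, 4, 16, 36, 64, 100].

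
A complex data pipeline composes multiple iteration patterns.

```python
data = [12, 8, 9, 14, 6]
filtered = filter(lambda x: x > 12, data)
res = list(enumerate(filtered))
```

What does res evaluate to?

Step 1: Filter [12, 8, 9, 14, 6] for > 12: [14].
Step 2: enumerate re-indexes from 0: [(0, 14)].
Therefore res = [(0, 14)].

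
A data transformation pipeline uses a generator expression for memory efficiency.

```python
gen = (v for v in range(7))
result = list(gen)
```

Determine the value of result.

Step 1: Generator expression iterates range(7): [0, 1, 2, 3, 4, 5, 6].
Step 2: list() collects all values.
Therefore result = [0, 1, 2, 3, 4, 5, 6].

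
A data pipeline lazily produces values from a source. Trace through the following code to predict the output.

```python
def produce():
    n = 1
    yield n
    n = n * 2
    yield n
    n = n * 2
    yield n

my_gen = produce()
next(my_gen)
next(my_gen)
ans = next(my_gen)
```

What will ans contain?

Step 1: Trace through generator execution:
  Yield 1: n starts at 1, yield 1
  Yield 2: n = 1 * 2 = 2, yield 2
  Yield 3: n = 2 * 2 = 4, yield 4
Step 2: First next() gets 1, second next() gets the second value, third next() yields 4.
Therefore ans = 4.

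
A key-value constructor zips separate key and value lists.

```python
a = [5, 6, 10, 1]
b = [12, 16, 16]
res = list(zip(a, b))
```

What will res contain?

Step 1: zip stops at shortest (len(a)=4, len(b)=3):
  Index 0: (5, 12)
  Index 1: (6, 16)
  Index 2: (10, 16)
Step 2: Last element of a (1) has no pair, dropped.
Therefore res = [(5, 12), (6, 16), (10, 16)].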